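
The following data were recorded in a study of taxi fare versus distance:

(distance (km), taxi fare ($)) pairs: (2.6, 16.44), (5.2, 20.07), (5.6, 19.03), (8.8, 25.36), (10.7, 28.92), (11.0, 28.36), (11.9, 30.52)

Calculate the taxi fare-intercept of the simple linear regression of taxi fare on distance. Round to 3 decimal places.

n = 7, Σx = 55.8, Σy = 168.7, Σxy = 1461.436, Σx² = 519.7
Sxx = Σx² − (Σx)²/n = 519.7 − 444.805714 = 74.894286
Sxy = Σxy − (Σx)(Σy)/n = 1461.436 − 1344.78 = 116.656
b = Sxy/Sxx = 116.656/74.894286 = 1.557609
a = ȳ − b·x̄ = 24.1 − 1.557609·7.971429 = 11.683633

11.684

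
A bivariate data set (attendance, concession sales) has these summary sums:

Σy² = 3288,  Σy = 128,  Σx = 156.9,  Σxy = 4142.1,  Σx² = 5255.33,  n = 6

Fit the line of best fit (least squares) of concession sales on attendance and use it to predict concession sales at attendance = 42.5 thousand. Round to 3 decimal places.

32.611

Sxx = Σx² − (Σx)²/n = 5255.33 − 4102.935 = 1152.395
Sxy = Σxy − (Σx)(Σy)/n = 4142.1 − 3347.2 = 794.9
b = Sxy/Sxx = 794.9/1152.395 = 0.689781
a = ȳ − b·x̄ = 21.333333 − 0.689781·26.15 = 3.295564
ŷ(42.5) = a + b·42.5 = 3.295564 + 0.689781·42.5 = 32.611250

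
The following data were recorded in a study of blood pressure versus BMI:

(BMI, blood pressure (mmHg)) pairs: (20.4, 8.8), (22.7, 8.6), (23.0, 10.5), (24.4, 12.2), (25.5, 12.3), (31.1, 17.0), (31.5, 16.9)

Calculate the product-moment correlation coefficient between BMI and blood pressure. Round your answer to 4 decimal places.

0.9776

n = 7, Σx = 178.6, Σy = 86.3, Σxy = 2288.62, Σx² = 4665.52, Σy² = 1136.39
Sxx = Σx² − (Σx)²/n = 4665.52 − 4556.851429 = 108.668571
Sxy = Σxy − (Σx)(Σy)/n = 2288.62 − 2201.882857 = 86.737143
Syy = Σy² − (Σy)²/n = 1136.39 − 1063.955714 = 72.434286
r = Sxy/√(Sxx·Syy) = 86.737143/√(7871.330351) = 86.737143/88.720518 = 0.977645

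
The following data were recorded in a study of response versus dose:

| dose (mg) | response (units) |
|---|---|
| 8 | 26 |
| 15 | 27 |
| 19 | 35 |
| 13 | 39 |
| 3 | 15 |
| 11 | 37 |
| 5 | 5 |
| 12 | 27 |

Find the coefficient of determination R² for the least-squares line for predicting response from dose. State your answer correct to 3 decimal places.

0.559

n = 8, Σx = 86, Σy = 211, Σxy = 2586, Σx² = 1118, Σy² = 6499
Sxx = Σx² − (Σx)²/n = 1118 − 924.5 = 193.5
Sxy = Σxy − (Σx)(Σy)/n = 2586 − 2268.25 = 317.75
Syy = Σy² − (Σy)²/n = 6499 − 5565.125 = 933.875
R² = Sxy²/(Sxx·Syy) = (317.75)²/(193.5·933.875) = 0.558729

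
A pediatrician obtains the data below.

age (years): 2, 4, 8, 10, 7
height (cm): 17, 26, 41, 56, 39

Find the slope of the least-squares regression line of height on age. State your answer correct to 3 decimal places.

n = 5, Σx = 31, Σy = 179, Σxy = 1299, Σx² = 233
Sxx = Σx² − (Σx)²/n = 233 − 192.2 = 40.8
Sxy = Σxy − (Σx)(Σy)/n = 1299 − 1109.8 = 189.2
b = Sxy/Sxx = 189.2/40.8 = 4.637255

4.637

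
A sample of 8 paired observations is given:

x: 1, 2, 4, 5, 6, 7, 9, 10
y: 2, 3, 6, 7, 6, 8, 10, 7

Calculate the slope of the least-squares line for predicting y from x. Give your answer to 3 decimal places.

n = 8, Σx = 44, Σy = 49, Σxy = 319, Σx² = 312
Sxx = Σx² − (Σx)²/n = 312 − 242 = 70
Sxy = Σxy − (Σx)(Σy)/n = 319 − 269.5 = 49.5
b = Sxy/Sxx = 49.5/70 = 0.707143

0.707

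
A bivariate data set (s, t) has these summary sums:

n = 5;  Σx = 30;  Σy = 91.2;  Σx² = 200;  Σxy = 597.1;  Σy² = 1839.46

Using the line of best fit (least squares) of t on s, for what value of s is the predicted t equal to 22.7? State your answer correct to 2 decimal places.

Sxx = Σx² − (Σx)²/n = 200 − 180 = 20
Sxy = Σxy − (Σx)(Σy)/n = 597.1 − 547.2 = 49.9
b = Sxy/Sxx = 49.9/20 = 2.495
a = ȳ − b·x̄ = 18.24 − 2.495·6 = 3.27
Set a + b·x = 22.7: x = (22.7 − 3.27) / 2.495 = 7.787575

7.79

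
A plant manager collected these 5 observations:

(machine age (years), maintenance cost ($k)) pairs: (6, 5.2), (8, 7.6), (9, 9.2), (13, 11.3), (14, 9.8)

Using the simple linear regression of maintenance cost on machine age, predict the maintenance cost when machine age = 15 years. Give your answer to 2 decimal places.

11.65

n = 5, Σx = 50, Σy = 43.1, Σxy = 458.9, Σx² = 546
Sxx = Σx² − (Σx)²/n = 546 − 500 = 46
Sxy = Σxy − (Σx)(Σy)/n = 458.9 − 431 = 27.9
b = Sxy/Sxx = 27.9/46 = 0.606522
a = ȳ − b·x̄ = 8.62 − 0.606522·10 = 2.554783
ŷ(15) = a + b·15 = 2.554783 + 0.606522·15 = 11.652609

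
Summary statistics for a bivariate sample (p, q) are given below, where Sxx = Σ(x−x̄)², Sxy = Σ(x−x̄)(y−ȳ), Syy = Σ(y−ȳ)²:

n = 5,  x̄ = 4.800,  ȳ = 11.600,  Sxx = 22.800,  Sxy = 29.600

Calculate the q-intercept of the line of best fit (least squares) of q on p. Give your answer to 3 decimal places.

b = Sxy/Sxx = 29.6/22.8 = 1.298246
a = ȳ − b·x̄ = 11.6 − 1.298246·4.8 = 5.368421

5.368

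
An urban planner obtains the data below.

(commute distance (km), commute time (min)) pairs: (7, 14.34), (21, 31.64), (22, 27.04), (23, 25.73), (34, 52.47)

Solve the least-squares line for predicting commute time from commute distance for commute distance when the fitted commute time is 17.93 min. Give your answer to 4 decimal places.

12.2957

n = 5, Σx = 107, Σy = 151.22, Σxy = 3735.47, Σx² = 2659
Sxx = Σx² − (Σx)²/n = 2659 − 2289.8 = 369.2
Sxy = Σxy − (Σx)(Σy)/n = 3735.47 − 3236.108 = 499.362
b = Sxy/Sxx = 499.362/369.2 = 1.352551
a = ȳ − b·x̄ = 30.244 − 1.352551·21.4 = 1.299399
Set a + b·x = 17.93: x = (17.93 − 1.299399) / 1.352551 = 12.295725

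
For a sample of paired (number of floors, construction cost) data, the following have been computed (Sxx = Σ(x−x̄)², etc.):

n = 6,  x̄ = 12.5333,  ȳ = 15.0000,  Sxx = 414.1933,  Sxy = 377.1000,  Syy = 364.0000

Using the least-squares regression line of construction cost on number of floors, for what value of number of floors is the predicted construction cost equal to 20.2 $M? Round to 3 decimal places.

18.245

b = Sxy/Sxx = 377.1/414.1933 = 0.910444
a = ȳ − b·x̄ = 15 − 0.910444·12.5333 = 3.589126
Set a + b·x = 20.2: x = (20.2 − 3.589126) / 0.910444 = 18.244796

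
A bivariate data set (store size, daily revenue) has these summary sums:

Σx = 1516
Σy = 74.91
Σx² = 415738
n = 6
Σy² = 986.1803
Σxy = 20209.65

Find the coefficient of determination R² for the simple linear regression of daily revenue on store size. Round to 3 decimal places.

0.988

Sxx = Σx² − (Σx)²/n = 415738 − 383042.666667 = 32695.333333
Sxy = Σxy − (Σx)(Σy)/n = 20209.65 − 18927.26 = 1282.39
Syy = Σy² − (Σy)²/n = 986.1803 − 935.25135 = 50.92895
R² = Sxy²/(Sxx·Syy) = (1282.39)²/(32695.333333·50.92895) = 0.987620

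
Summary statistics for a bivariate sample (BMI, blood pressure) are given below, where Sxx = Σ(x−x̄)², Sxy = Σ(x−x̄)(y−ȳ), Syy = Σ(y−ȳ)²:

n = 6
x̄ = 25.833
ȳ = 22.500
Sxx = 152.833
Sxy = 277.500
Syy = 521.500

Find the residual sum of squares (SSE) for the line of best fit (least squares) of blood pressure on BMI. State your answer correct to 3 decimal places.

b = Sxy/Sxx = 277.5/152.833 = 1.815707
SSE = Syy − b·Sxy = 521.5 − 1.815707·277.5 = 17.641213

17.641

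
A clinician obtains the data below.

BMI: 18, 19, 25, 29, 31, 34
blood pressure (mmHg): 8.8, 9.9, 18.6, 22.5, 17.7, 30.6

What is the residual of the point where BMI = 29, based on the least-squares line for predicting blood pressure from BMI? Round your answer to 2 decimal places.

1.05

n = 6, Σx = 156, Σy = 108.1, Σxy = 3053.1, Σx² = 4268
Sxx = Σx² − (Σx)²/n = 4268 − 4056 = 212
Sxy = Σxy − (Σx)(Σy)/n = 3053.1 − 2810.6 = 242.5
b = Sxy/Sxx = 242.5/212 = 1.143868
a = ȳ − b·x̄ = 18.016667 − 1.143868·26 = -11.723899
ŷ(29) = -11.723899 + 1.143868·29 = 21.448270
residual = y − ŷ = 22.5 − 21.448270 = 1.051730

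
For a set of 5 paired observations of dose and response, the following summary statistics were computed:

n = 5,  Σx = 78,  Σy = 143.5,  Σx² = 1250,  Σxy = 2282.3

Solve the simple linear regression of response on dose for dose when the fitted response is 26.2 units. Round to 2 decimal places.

13.70

Sxx = Σx² − (Σx)²/n = 1250 − 1216.8 = 33.2
Sxy = Σxy − (Σx)(Σy)/n = 2282.3 − 2238.6 = 43.7
b = Sxy/Sxx = 43.7/33.2 = 1.316265
a = ȳ − b·x̄ = 28.7 − 1.316265·15.6 = 8.166265
Set a + b·x = 26.2: x = (26.2 − 8.166265) / 1.316265 = 13.700686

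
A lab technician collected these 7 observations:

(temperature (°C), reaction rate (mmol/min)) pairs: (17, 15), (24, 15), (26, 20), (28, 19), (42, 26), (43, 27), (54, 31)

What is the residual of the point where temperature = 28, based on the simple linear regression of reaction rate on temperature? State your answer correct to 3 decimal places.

n = 7, Σx = 234, Σy = 153, Σxy = 5594, Σx² = 8854
Sxx = Σx² − (Σx)²/n = 8854 − 7822.285714 = 1031.714286
Sxy = Σxy − (Σx)(Σy)/n = 5594 − 5114.571429 = 479.428571
b = Sxy/Sxx = 479.428571/1031.714286 = 0.464691
a = ȳ − b·x̄ = 21.857143 − 0.464691·33.428571 = 6.323179
ŷ(28) = 6.323179 + 0.464691·28 = 19.334533
residual = y − ŷ = 19 − 19.334533 = -0.334533

-0.335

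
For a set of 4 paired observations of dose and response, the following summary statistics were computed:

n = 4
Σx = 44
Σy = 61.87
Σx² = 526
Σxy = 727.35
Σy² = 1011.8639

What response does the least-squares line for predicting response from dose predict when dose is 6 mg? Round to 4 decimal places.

Sxx = Σx² − (Σx)²/n = 526 − 484 = 42
Sxy = Σxy − (Σx)(Σy)/n = 727.35 − 680.57 = 46.78
b = Sxy/Sxx = 46.78/42 = 1.113810
a = ȳ − b·x̄ = 15.4675 − 1.113810·11 = 3.215595
ŷ(6) = a + b·6 = 3.215595 + 1.113810·6 = 9.898452

9.8985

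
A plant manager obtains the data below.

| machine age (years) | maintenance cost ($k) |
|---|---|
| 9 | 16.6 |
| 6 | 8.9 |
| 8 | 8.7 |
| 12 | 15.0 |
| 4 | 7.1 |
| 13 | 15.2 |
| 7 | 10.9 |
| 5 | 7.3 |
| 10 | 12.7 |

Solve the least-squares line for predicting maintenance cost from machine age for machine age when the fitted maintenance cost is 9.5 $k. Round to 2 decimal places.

n = 9, Σx = 74, Σy = 102.4, Σxy = 918.2, Σx² = 684
Sxx = Σx² − (Σx)²/n = 684 − 608.444444 = 75.555556
Sxy = Σxy − (Σx)(Σy)/n = 918.2 − 841.955556 = 76.244444
b = Sxy/Sxx = 76.244444/75.555556 = 1.009118
a = ȳ − b·x̄ = 11.377778 − 1.009118·8.222222 = 3.080588
Set a + b·x = 9.5: x = (9.5 − 3.080588) / 1.009118 = 6.361411

6.36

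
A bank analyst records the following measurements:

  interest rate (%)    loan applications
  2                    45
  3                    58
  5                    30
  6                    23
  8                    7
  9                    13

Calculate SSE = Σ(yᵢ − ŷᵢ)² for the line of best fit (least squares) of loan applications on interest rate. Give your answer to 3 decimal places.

n = 6, Σx = 33, Σy = 176, Σxy = 725, Σx² = 219, Σy² = 7036
Sxx = Σx² − (Σx)²/n = 219 − 181.5 = 37.5
Sxy = Σxy − (Σx)(Σy)/n = 725 − 968 = -243
Syy = Σy² − (Σy)²/n = 7036 − 5162.666667 = 1873.333333
b = Sxy/Sxx = -243/37.5 = -6.48
SSE = Syy − b·Sxy = 1873.333333 − (-6.48)·(-243) = 298.693333

298.693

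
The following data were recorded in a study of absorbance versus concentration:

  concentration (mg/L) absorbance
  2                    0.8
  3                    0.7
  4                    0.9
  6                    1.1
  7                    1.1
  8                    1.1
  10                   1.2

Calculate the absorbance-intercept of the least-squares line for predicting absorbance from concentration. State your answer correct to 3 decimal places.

0.642

n = 7, Σx = 40, Σy = 6.9, Σxy = 42.4, Σx² = 278
Sxx = Σx² − (Σx)²/n = 278 − 228.571429 = 49.428571
Sxy = Σxy − (Σx)(Σy)/n = 42.4 − 39.428571 = 2.971429
b = Sxy/Sxx = 2.971429/49.428571 = 0.060116
a = ȳ − b·x̄ = 0.985714 − 0.060116·5.714286 = 0.642197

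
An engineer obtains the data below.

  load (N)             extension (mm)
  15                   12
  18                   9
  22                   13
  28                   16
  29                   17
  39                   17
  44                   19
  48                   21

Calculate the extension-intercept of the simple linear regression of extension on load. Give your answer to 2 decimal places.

n = 8, Σx = 243, Σy = 124, Σxy = 4076, Σx² = 8419
Sxx = Σx² − (Σx)²/n = 8419 − 7381.125 = 1037.875
Sxy = Σxy − (Σx)(Σy)/n = 4076 − 3766.5 = 309.5
b = Sxy/Sxx = 309.5/1037.875 = 0.298205
a = ȳ − b·x̄ = 15.5 − 0.298205·30.375 = 6.442009

6.44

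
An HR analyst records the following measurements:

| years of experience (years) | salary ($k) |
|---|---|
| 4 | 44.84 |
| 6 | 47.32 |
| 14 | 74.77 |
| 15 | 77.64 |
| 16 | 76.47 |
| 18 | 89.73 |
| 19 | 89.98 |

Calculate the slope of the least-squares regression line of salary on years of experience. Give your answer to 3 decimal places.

n = 7, Σx = 92, Σy = 500.75, Σxy = 7222.94, Σx² = 1414
Sxx = Σx² − (Σx)²/n = 1414 − 1209.142857 = 204.857143
Sxy = Σxy − (Σx)(Σy)/n = 7222.94 − 6581.285714 = 641.654286
b = Sxy/Sxx = 641.654286/204.857143 = 3.132204

3.132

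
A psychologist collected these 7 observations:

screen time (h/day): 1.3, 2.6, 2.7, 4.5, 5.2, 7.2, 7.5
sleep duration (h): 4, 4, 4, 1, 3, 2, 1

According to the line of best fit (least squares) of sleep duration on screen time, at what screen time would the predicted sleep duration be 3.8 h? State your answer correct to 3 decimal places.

2.095

n = 7, Σx = 31, Σy = 19, Σxy = 68.4, Σx² = 171.12
Sxx = Σx² − (Σx)²/n = 171.12 − 137.285714 = 33.834286
Sxy = Σxy − (Σx)(Σy)/n = 68.4 − 84.142857 = -15.742857
b = Sxy/Sxx = -15.742857/33.834286 = -0.465293
a = ȳ − b·x̄ = 2.714286 − (-0.465293)·4.428571 = 4.774869
Set a + b·x = 3.8: x = (3.8 − 4.774869) / (-0.465293) = 2.095172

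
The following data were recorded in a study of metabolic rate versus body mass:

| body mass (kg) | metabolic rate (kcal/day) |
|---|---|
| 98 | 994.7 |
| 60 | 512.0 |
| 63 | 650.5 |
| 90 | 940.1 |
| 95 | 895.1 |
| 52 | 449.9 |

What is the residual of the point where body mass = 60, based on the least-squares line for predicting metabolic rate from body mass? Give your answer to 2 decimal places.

n = 6, Σx = 458, Σy = 4442.3, Σxy = 362220.4, Σx² = 37002
Sxx = Σx² − (Σx)²/n = 37002 − 34960.666667 = 2041.333333
Sxy = Σxy − (Σx)(Σy)/n = 362220.4 − 339095.566667 = 23124.833333
b = Sxy/Sxx = 23124.833333/2041.333333 = 11.328298
a = ȳ − b·x̄ = 740.383333 − 11.328298·76.333333 = -124.343452
ŷ(60) = -124.343452 + 11.328298·60 = 555.354458
residual = y − ŷ = 512.0 − 555.354458 = -43.354458

-43.35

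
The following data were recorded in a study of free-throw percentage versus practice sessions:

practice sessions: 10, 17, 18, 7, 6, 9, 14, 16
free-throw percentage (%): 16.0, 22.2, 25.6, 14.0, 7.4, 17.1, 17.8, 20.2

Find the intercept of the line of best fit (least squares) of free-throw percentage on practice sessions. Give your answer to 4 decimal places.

n = 8, Σx = 97, Σy = 140.3, Σxy = 1866.9, Σx² = 1331
Sxx = Σx² − (Σx)²/n = 1331 − 1176.125 = 154.875
Sxy = Σxy − (Σx)(Σy)/n = 1866.9 − 1701.1375 = 165.7625
b = Sxy/Sxx = 165.7625/154.875 = 1.070299
a = ȳ − b·x̄ = 17.5375 − 1.070299·12.125 = 4.560129

4.5601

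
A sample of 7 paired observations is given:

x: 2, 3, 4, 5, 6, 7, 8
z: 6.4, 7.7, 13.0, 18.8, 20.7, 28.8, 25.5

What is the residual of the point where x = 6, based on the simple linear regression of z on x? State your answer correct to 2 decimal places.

n = 7, Σx = 35, Σy = 120.9, Σxy = 711.7, Σx² = 203
Sxx = Σx² − (Σx)²/n = 203 − 175 = 28
Sxy = Σxy − (Σx)(Σy)/n = 711.7 − 604.5 = 107.2
b = Sxy/Sxx = 107.2/28 = 3.828571
a = ȳ − b·x̄ = 17.271429 − 3.828571·5 = -1.871429
ŷ(6) = -1.871429 + 3.828571·6 = 21.1
residual = y − ŷ = 20.7 − 21.1 = -0.4

-0.40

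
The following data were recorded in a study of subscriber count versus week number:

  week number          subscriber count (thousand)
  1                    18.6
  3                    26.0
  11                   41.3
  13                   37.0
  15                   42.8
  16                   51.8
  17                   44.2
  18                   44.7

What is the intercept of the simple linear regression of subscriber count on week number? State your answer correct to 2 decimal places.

19.69

n = 8, Σx = 94, Σy = 306.4, Σxy = 4058.7, Σx² = 1394
Sxx = Σx² − (Σx)²/n = 1394 − 1104.5 = 289.5
Sxy = Σxy − (Σx)(Σy)/n = 4058.7 − 3600.2 = 458.5
b = Sxy/Sxx = 458.5/289.5 = 1.583765
a = ȳ − b·x̄ = 38.3 − 1.583765·11.75 = 19.690760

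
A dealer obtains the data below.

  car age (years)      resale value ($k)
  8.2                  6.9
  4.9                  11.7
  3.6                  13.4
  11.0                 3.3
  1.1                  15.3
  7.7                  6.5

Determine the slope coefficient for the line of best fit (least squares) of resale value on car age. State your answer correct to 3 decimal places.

-1.288

n = 6, Σx = 36.5, Σy = 57.1, Σxy = 265.33, Σx² = 285.71
Sxx = Σx² − (Σx)²/n = 285.71 − 222.041667 = 63.668333
Sxy = Σxy − (Σx)(Σy)/n = 265.33 − 347.358333 = -82.028333
b = Sxy/Sxx = -82.028333/63.668333 = -1.288369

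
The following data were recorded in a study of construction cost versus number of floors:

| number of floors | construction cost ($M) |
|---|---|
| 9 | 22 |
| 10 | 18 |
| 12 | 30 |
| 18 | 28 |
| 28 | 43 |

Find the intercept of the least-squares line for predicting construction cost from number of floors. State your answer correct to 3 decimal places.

n = 5, Σx = 77, Σy = 141, Σxy = 2446, Σx² = 1433
Sxx = Σx² − (Σx)²/n = 1433 − 1185.8 = 247.2
Sxy = Σxy − (Σx)(Σy)/n = 2446 − 2171.4 = 274.6
b = Sxy/Sxx = 274.6/247.2 = 1.110841
a = ȳ − b·x̄ = 28.2 − 1.110841·15.4 = 11.093042

11.093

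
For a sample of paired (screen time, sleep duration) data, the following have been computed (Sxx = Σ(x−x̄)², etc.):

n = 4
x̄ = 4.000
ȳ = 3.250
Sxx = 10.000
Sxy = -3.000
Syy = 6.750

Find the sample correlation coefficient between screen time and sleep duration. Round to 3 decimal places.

-0.365

r = Sxy/√(Sxx·Syy) = -3/√(67.5) = -3/8.215838 = -0.365148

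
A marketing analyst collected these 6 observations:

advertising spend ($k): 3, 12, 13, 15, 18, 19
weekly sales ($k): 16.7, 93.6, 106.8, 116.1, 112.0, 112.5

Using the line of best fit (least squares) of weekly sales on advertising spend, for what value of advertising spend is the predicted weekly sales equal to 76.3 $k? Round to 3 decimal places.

10.636

n = 6, Σx = 80, Σy = 557.7, Σxy = 8456.7, Σx² = 1232
Sxx = Σx² − (Σx)²/n = 1232 − 1066.666667 = 165.333333
Sxy = Σxy − (Σx)(Σy)/n = 8456.7 − 7436 = 1020.7
b = Sxy/Sxx = 1020.7/165.333333 = 6.173589
a = ȳ − b·x̄ = 92.95 − 6.173589·13.333333 = 10.635484
Set a + b·x = 76.3: x = (76.3 − 10.635484) / 6.173589 = 10.636361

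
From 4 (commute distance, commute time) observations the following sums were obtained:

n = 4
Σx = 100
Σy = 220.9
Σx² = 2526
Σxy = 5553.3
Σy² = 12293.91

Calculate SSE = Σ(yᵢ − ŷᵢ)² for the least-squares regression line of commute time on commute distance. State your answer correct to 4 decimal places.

Sxx = Σx² − (Σx)²/n = 2526 − 2500 = 26
Sxy = Σxy − (Σx)(Σy)/n = 5553.3 − 5522.5 = 30.8
Syy = Σy² − (Σy)²/n = 12293.91 − 12199.2025 = 94.7075
b = Sxy/Sxx = 30.8/26 = 1.184615
SSE = Syy − b·Sxy = 94.7075 − 1.184615·30.8 = 58.221346

58.2213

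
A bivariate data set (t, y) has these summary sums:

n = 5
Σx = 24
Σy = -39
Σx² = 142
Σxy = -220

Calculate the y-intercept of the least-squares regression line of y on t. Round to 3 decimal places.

Sxx = Σx² − (Σx)²/n = 142 − 115.2 = 26.8
Sxy = Σxy − (Σx)(Σy)/n = -220 − (-187.2) = -32.8
b = Sxy/Sxx = -32.8/26.8 = -1.223881
a = ȳ − b·x̄ = -7.8 − (-1.223881)·4.8 = -1.925373

-1.925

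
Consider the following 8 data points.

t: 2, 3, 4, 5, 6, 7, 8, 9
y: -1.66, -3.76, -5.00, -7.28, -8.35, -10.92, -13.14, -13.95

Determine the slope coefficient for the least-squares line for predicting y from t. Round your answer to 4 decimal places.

-1.8067

n = 8, Σx = 44, Σy = -64.06, Σxy = -428.21, Σx² = 284
Sxx = Σx² − (Σx)²/n = 284 − 242 = 42
Sxy = Σxy − (Σx)(Σy)/n = -428.21 − (-352.33) = -75.88
b = Sxy/Sxx = -75.88/42 = -1.806667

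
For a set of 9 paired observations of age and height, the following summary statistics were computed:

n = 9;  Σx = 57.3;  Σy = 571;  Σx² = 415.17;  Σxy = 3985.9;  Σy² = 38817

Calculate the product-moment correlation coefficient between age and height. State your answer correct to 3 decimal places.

Sxx = Σx² − (Σx)²/n = 415.17 − 364.81 = 50.36
Sxy = Σxy − (Σx)(Σy)/n = 3985.9 − 3635.366667 = 350.533333
Syy = Σy² − (Σy)²/n = 38817 − 36226.777778 = 2590.222222
r = Sxy/√(Sxx·Syy) = 350.533333/√(130443.591111) = 350.533333/361.169754 = 0.970550

0.971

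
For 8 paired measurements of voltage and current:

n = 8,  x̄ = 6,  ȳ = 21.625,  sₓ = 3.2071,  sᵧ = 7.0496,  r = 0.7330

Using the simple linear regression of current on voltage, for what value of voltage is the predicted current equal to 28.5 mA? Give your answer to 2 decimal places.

b = r · sᵧ/sₓ = 0.733 · 7.0496/3.2071 = 1.611224
a = ȳ − b·x̄ = 21.625 − 1.611224·6 = 11.957655
Set a + b·x = 28.5: x = (28.5 − 11.957655) / 1.611224 = 10.266942

10.27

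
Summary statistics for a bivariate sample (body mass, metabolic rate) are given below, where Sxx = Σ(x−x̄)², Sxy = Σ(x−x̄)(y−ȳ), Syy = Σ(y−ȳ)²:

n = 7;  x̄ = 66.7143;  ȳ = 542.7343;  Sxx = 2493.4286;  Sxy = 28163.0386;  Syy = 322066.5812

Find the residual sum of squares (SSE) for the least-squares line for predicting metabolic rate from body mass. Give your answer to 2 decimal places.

3967.74

b = Sxy/Sxx = 28163.0386/2493.4286 = 11.294905
SSE = Syy − b·Sxy = 322066.5812 − 11.294905·28163.0386 = 3967.742041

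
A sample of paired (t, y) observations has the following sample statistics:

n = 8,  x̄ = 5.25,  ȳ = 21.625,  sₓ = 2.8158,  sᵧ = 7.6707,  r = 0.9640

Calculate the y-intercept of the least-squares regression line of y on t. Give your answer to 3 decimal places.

7.838

b = r · sᵧ/sₓ = 0.964 · 7.6707/2.8158 = 2.626094
a = ȳ − b·x̄ = 21.625 − 2.626094·5.25 = 7.838008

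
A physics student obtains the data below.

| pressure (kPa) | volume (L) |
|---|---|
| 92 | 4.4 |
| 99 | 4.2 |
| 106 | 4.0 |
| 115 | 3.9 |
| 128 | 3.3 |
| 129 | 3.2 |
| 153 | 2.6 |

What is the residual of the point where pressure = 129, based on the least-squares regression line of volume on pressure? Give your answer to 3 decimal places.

-0.105

n = 7, Σx = 822, Σy = 25.6, Σxy = 2926.1, Σx² = 99160
Sxx = Σx² − (Σx)²/n = 99160 − 96526.285714 = 2633.714286
Sxy = Σxy − (Σx)(Σy)/n = 2926.1 − 3006.171429 = -80.071429
b = Sxy/Sxx = -80.071429/2633.714286 = -0.030402
a = ȳ − b·x̄ = 3.657143 − (-0.030402)·117.428571 = 7.227262
ŷ(129) = 7.227262 + (-0.030402)·129 = 3.305343
residual = y − ŷ = 3.2 − 3.305343 = -0.105343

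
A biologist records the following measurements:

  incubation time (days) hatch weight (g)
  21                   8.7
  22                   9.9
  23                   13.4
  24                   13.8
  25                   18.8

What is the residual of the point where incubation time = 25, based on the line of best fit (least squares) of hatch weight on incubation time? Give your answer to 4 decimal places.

n = 5, Σx = 115, Σy = 64.6, Σxy = 1509.9, Σx² = 2655
Sxx = Σx² − (Σx)²/n = 2655 − 2645 = 10
Sxy = Σxy − (Σx)(Σy)/n = 1509.9 − 1485.8 = 24.1
b = Sxy/Sxx = 24.1/10 = 2.41
a = ȳ − b·x̄ = 12.92 − 2.41·23 = -42.51
ŷ(25) = -42.51 + 2.41·25 = 17.74
residual = y − ŷ = 18.8 − 17.74 = 1.06

1.0600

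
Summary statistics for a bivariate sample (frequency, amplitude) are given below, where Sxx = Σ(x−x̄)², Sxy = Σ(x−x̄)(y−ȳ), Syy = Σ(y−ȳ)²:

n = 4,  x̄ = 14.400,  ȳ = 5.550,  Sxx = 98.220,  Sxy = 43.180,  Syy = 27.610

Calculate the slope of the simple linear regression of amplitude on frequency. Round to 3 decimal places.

0.440

b = Sxy/Sxx = 43.18/98.22 = 0.439625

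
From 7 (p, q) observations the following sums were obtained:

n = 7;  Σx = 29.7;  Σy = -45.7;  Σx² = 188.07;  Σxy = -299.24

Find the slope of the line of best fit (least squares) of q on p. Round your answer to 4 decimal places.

Sxx = Σx² − (Σx)²/n = 188.07 − 126.012857 = 62.057143
Sxy = Σxy − (Σx)(Σy)/n = -299.24 − (-193.898571) = -105.341429
b = Sxy/Sxx = -105.341429/62.057143 = -1.697491

-1.6975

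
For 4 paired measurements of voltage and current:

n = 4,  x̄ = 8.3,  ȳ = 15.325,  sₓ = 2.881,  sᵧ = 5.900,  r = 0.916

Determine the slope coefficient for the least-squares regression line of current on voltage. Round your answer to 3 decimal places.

1.876

b = r · sᵧ/sₓ = 0.916 · 5.9/2.881 = 1.875876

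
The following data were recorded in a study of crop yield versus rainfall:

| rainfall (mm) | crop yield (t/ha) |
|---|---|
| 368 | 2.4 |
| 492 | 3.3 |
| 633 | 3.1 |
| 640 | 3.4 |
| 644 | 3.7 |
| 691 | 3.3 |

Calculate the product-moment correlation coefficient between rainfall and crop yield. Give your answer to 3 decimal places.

n = 6, Σx = 3468, Σy = 19.2, Σxy = 11308.2, Σx² = 2079994, Σy² = 62.4
Sxx = Σx² − (Σx)²/n = 2079994 − 2004504 = 75490
Sxy = Σxy − (Σx)(Σy)/n = 11308.2 − 11097.6 = 210.6
Syy = Σy² − (Σy)²/n = 62.4 − 61.44 = 0.96
r = Sxy/√(Sxx·Syy) = 210.6/√(72470.4) = 210.6/269.203269 = 0.782308

0.782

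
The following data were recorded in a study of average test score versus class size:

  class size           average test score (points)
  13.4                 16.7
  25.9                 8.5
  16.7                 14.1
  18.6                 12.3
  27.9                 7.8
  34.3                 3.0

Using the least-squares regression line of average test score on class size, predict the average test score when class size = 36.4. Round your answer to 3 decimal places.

1.918

n = 6, Σx = 136.8, Σy = 62.4, Σxy = 1228.7, Σx² = 3430.12
Sxx = Σx² − (Σx)²/n = 3430.12 − 3119.04 = 311.08
Sxy = Σxy − (Σx)(Σy)/n = 1228.7 − 1422.72 = -194.02
b = Sxy/Sxx = -194.02/311.08 = -0.623698
a = ȳ − b·x̄ = 10.4 − (-0.623698)·22.8 = 24.620316
ŷ(36.4) = a + b·36.4 = 24.620316 + (-0.623698)·36.4 = 1.917706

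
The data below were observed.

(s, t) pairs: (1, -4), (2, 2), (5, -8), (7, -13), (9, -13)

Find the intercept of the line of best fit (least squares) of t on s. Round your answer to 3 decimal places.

n = 5, Σx = 24, Σy = -36, Σxy = -248, Σx² = 160
Sxx = Σx² − (Σx)²/n = 160 − 115.2 = 44.8
Sxy = Σxy − (Σx)(Σy)/n = -248 − (-172.8) = -75.2
b = Sxy/Sxx = -75.2/44.8 = -1.678571
a = ȳ − b·x̄ = -7.2 − (-1.678571)·4.8 = 0.857143

0.857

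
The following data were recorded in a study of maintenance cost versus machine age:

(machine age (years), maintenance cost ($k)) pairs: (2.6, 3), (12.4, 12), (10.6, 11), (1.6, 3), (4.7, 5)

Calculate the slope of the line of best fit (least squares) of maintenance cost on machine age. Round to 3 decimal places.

0.900

n = 5, Σx = 31.9, Σy = 34, Σxy = 301.5, Σx² = 297.53
Sxx = Σx² − (Σx)²/n = 297.53 − 203.522 = 94.008
Sxy = Σxy − (Σx)(Σy)/n = 301.5 − 216.92 = 84.58
b = Sxy/Sxx = 84.58/94.008 = 0.899711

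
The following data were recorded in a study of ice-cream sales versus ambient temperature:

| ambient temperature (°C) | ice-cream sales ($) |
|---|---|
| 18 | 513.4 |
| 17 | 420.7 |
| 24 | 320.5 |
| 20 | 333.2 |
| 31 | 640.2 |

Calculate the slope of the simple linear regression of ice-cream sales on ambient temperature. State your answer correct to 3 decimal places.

12.148

n = 5, Σx = 110, Σy = 2228, Σxy = 50595.3, Σx² = 2550
Sxx = Σx² − (Σx)²/n = 2550 − 2420 = 130
Sxy = Σxy − (Σx)(Σy)/n = 50595.3 − 49016 = 1579.3
b = Sxy/Sxx = 1579.3/130 = 12.148462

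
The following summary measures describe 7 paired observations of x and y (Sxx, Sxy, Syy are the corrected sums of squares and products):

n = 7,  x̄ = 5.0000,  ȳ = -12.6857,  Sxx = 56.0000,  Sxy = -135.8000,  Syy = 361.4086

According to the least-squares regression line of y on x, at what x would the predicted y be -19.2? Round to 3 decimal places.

b = Sxy/Sxx = -135.8/56 = -2.425
a = ȳ − b·x̄ = -12.6857 − (-2.425)·5 = -0.5607
Set a + b·x = -19.2: x = (-19.2 − (-0.5607)) / (-2.425) = 7.686309

7.686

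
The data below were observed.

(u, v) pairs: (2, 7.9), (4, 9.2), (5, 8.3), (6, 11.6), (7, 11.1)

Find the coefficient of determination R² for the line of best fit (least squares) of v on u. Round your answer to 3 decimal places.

n = 5, Σx = 24, Σy = 48.1, Σxy = 241.4, Σx² = 130, Σy² = 473.71
Sxx = Σx² − (Σx)²/n = 130 − 115.2 = 14.8
Sxy = Σxy − (Σx)(Σy)/n = 241.4 − 230.88 = 10.52
Syy = Σy² − (Σy)²/n = 473.71 − 462.722 = 10.988
R² = Sxy²/(Sxx·Syy) = (10.52)²/(14.8·10.988) = 0.680536

0.681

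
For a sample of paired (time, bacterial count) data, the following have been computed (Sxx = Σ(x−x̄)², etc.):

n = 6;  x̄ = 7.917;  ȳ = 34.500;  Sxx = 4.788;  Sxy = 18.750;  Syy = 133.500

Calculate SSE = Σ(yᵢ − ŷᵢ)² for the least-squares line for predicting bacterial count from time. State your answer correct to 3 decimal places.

60.074

b = Sxy/Sxx = 18.75/4.788 = 3.916040
SSE = Syy − b·Sxy = 133.5 − 3.916040·18.75 = 60.074248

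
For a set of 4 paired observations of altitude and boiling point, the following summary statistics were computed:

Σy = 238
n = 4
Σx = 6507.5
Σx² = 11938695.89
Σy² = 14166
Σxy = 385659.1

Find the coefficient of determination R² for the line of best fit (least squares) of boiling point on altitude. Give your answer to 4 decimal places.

0.3496

Sxx = Σx² − (Σx)²/n = 11938695.89 − 10586889.0625 = 1351806.8275
Sxy = Σxy − (Σx)(Σy)/n = 385659.1 − 387196.25 = -1537.15
Syy = Σy² − (Σy)²/n = 14166 − 14161 = 5
R² = Sxy²/(Sxx·Syy) = (-1537.15)²/(1351806.8275·5) = 0.349581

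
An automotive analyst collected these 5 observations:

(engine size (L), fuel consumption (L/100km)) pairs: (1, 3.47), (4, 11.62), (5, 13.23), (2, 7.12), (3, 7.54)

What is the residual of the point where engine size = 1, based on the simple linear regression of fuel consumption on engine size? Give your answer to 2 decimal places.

-0.32

n = 5, Σx = 15, Σy = 42.98, Σxy = 152.96, Σx² = 55
Sxx = Σx² − (Σx)²/n = 55 − 45 = 10
Sxy = Σxy − (Σx)(Σy)/n = 152.96 − 128.94 = 24.02
b = Sxy/Sxx = 24.02/10 = 2.402
a = ȳ − b·x̄ = 8.596 − 2.402·3 = 1.39
ŷ(1) = 1.39 + 2.402·1 = 3.792
residual = y − ŷ = 3.47 − 3.792 = -0.322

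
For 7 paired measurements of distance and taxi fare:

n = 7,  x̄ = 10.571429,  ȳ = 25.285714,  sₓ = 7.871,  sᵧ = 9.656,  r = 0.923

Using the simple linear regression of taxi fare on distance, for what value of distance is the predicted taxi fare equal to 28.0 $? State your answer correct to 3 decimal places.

12.969

b = r · sᵧ/sₓ = 0.923 · 9.656/7.871 = 1.132320
a = ȳ − b·x̄ = 25.285714 − 1.132320·10.571429 = 13.315477
Set a + b·x = 28.0: x = (28.0 − 13.315477) / 1.132320 = 12.968531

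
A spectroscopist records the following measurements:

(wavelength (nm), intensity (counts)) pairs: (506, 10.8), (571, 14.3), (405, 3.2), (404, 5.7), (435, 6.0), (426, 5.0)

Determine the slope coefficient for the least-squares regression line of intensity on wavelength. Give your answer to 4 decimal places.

n = 6, Σx = 2747, Σy = 45, Σxy = 21968.9, Σx² = 1280019
Sxx = Σx² − (Σx)²/n = 1280019 − 1257668.166667 = 22350.833333
Sxy = Σxy − (Σx)(Σy)/n = 21968.9 − 20602.5 = 1366.4
b = Sxy/Sxx = 1366.4/22350.833333 = 0.061134

0.0611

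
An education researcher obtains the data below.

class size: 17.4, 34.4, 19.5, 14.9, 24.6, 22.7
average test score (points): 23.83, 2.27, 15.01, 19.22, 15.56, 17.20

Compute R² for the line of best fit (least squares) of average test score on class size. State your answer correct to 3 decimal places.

0.821

n = 6, Σx = 133.5, Σy = 93.09, Σxy = 1845.019, Σx² = 3208.83, Σy² = 1705.6839
Sxx = Σx² − (Σx)²/n = 3208.83 − 2970.375 = 238.455
Sxy = Σxy − (Σx)(Σy)/n = 1845.019 − 2071.2525 = -226.2335
Syy = Σy² − (Σy)²/n = 1705.6839 − 1444.29135 = 261.39255
R² = Sxy²/(Sxx·Syy) = (-226.2335)²/(238.455·261.39255) = 0.821134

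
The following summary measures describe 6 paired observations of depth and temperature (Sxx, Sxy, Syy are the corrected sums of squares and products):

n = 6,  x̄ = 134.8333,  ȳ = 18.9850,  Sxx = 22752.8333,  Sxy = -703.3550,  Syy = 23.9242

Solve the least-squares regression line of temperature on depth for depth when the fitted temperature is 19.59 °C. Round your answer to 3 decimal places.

b = Sxy/Sxx = -703.355/22752.8333 = -0.030913
a = ȳ − b·x̄ = 18.985 − (-0.030913)·134.8333 = 23.153082
Set a + b·x = 19.59: x = (19.59 − 23.153082) / (-0.030913) = 115.262153

115.262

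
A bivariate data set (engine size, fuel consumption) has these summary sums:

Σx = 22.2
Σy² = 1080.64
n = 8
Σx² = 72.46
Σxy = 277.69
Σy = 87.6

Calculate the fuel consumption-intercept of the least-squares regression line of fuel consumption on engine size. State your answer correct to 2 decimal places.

2.10

Sxx = Σx² − (Σx)²/n = 72.46 − 61.605 = 10.855
Sxy = Σxy − (Σx)(Σy)/n = 277.69 − 243.09 = 34.6
b = Sxy/Sxx = 34.6/10.855 = 3.187471
a = ȳ − b·x̄ = 10.95 − 3.187471·2.775 = 2.104767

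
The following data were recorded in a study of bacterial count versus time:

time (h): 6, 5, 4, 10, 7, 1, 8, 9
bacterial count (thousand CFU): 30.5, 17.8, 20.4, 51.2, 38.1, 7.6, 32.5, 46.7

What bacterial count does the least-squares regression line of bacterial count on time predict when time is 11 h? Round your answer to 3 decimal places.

n = 8, Σx = 50, Σy = 244.8, Σxy = 1820.2, Σx² = 372
Sxx = Σx² − (Σx)²/n = 372 − 312.5 = 59.5
Sxy = Σxy − (Σx)(Σy)/n = 1820.2 − 1530 = 290.2
b = Sxy/Sxx = 290.2/59.5 = 4.877311
a = ȳ − b·x̄ = 30.6 − 4.877311·6.25 = 0.116807
ŷ(11) = a + b·11 = 0.116807 + 4.877311·11 = 53.767227

53.767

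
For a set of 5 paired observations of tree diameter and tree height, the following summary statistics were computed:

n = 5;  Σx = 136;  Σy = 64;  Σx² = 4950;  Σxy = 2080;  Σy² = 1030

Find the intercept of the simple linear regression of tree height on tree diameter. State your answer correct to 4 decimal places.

Sxx = Σx² − (Σx)²/n = 4950 − 3699.2 = 1250.8
Sxy = Σxy − (Σx)(Σy)/n = 2080 − 1740.8 = 339.2
b = Sxy/Sxx = 339.2/1250.8 = 0.271186
a = ȳ − b·x̄ = 12.8 − 0.271186·27.2 = 5.423729

5.4237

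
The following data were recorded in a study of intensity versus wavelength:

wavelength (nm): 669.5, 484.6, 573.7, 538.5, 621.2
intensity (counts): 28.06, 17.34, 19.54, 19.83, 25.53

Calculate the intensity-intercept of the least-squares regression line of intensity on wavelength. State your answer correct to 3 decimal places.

-12.767

n = 5, Σx = 2887.5, Σy = 110.3, Σxy = 64936.923, Σx² = 1688070.79
Sxx = Σx² − (Σx)²/n = 1688070.79 − 1667531.25 = 20539.54
Sxy = Σxy − (Σx)(Σy)/n = 64936.923 − 63698.25 = 1238.673
b = Sxy/Sxx = 1238.673/20539.54 = 0.060307
a = ȳ − b·x̄ = 22.06 − 0.060307·577.5 = -12.767151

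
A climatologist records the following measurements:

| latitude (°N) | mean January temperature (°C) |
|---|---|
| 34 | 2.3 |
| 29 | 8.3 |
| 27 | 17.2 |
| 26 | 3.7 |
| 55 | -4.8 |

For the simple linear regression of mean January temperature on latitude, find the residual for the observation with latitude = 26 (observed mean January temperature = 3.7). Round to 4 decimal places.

-5.8567

n = 5, Σx = 171, Σy = 26.7, Σxy = 615.5, Σx² = 6427
Sxx = Σx² − (Σx)²/n = 6427 − 5848.2 = 578.8
Sxy = Σxy − (Σx)(Σy)/n = 615.5 − 913.14 = -297.64
b = Sxy/Sxx = -297.64/578.8 = -0.514236
a = ȳ − b·x̄ = 5.34 − (-0.514236)·34.2 = 22.926883
ŷ(26) = 22.926883 + (-0.514236)·26 = 9.556738
residual = y − ŷ = 3.7 − 9.556738 = -5.856738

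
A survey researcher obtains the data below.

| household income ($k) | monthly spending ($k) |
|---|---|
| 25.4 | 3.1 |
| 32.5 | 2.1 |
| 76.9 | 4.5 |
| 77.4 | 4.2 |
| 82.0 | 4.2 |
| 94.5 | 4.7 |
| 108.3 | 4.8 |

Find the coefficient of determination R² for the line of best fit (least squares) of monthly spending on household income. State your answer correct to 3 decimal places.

0.834

n = 7, Σx = 497, Σy = 27.6, Σxy = 2126.51, Σx² = 40988.92, Σy² = 114.68
Sxx = Σx² − (Σx)²/n = 40988.92 − 35287 = 5701.92
Sxy = Σxy − (Σx)(Σy)/n = 2126.51 − 1959.6 = 166.91
Syy = Σy² − (Σy)²/n = 114.68 − 108.822857 = 5.857143
R² = Sxy²/(Sxx·Syy) = (166.91)²/(5701.92·5.857143) = 0.834176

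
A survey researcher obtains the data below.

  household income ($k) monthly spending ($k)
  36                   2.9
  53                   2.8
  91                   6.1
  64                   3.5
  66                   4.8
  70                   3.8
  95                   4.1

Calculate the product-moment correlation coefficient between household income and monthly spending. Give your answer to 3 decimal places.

0.732

n = 7, Σx = 475, Σy = 28, Σxy = 2004.2, Σx² = 34763, Σy² = 120
Sxx = Σx² − (Σx)²/n = 34763 − 32232.142857 = 2530.857143
Sxy = Σxy − (Σx)(Σy)/n = 2004.2 − 1900 = 104.2
Syy = Σy² − (Σy)²/n = 120 − 112 = 8
r = Sxy/√(Sxx·Syy) = 104.2/√(20246.857143) = 104.2/142.291451 = 0.732300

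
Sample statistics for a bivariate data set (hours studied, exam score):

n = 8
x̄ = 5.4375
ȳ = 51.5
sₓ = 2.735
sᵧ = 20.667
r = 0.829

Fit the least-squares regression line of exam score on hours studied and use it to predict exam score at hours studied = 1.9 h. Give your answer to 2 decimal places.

29.34

b = r · sᵧ/sₓ = 0.829 · 20.667/2.735 = 6.264330
a = ȳ − b·x̄ = 51.5 − 6.264330·5.4375 = 17.437705
ŷ(1.9) = a + b·1.9 = 17.437705 + 6.264330·1.9 = 29.339932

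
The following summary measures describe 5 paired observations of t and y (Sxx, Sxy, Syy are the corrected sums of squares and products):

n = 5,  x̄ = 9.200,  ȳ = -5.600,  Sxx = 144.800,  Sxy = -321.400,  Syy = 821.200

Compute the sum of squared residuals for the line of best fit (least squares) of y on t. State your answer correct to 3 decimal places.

107.816

b = Sxy/Sxx = -321.4/144.8 = -2.219613
SSE = Syy − b·Sxy = 821.2 − (-2.219613)·(-321.4) = 107.816298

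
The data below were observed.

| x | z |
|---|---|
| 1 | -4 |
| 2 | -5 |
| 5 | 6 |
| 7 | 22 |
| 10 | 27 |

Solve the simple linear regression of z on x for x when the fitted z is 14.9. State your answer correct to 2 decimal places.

n = 5, Σx = 25, Σy = 46, Σxy = 440, Σx² = 179
Sxx = Σx² − (Σx)²/n = 179 − 125 = 54
Sxy = Σxy − (Σx)(Σy)/n = 440 − 230 = 210
b = Sxy/Sxx = 210/54 = 3.888889
a = ȳ − b·x̄ = 9.2 − 3.888889·5 = -10.244444
Set a + b·x = 14.9: x = (14.9 − (-10.244444)) / 3.888889 = 6.465714

6.47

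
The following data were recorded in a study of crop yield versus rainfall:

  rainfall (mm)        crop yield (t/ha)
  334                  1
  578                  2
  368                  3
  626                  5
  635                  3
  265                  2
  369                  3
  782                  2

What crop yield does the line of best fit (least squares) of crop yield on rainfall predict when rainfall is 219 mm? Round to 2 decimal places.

2.11

n = 8, Σx = 3957, Σy = 21, Σxy = 10830, Σx² = 2194075
Sxx = Σx² − (Σx)²/n = 2194075 − 1957231.125 = 236843.875
Sxy = Σxy − (Σx)(Σy)/n = 10830 − 10387.125 = 442.875
b = Sxy/Sxx = 442.875/236843.875 = 0.001870
a = ȳ − b·x̄ = 2.625 − 0.001870·494.625 = 1.700099
ŷ(219) = a + b·219 = 1.700099 + 0.001870·219 = 2.109608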